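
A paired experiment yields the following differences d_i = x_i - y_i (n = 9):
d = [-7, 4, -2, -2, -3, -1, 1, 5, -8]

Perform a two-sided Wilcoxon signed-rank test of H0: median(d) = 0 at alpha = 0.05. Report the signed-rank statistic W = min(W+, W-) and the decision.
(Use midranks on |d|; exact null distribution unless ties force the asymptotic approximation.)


Step 1: Drop any zero differences (none here) and take |d_i|.
|d| = [7, 4, 2, 2, 3, 1, 1, 5, 8]
Step 2: Midrank |d_i| (ties get averaged ranks).
ranks: |7|->8, |4|->6, |2|->3.5, |2|->3.5, |3|->5, |1|->1.5, |1|->1.5, |5|->7, |8|->9
Step 3: Attach original signs; sum ranks with positive sign and with negative sign.
W+ = 6 + 1.5 + 7 = 14.5
W- = 8 + 3.5 + 3.5 + 5 + 1.5 + 9 = 30.5
(Check: W+ + W- = 45 should equal n(n+1)/2 = 45.)
Step 4: Test statistic W = min(W+, W-) = 14.5.
Step 5: Ties in |d|, so use the tie-corrected normal approximation.
        E[W] = n(n+1)/4 = 9*10/4 = 22.5.
        Tie groups: |d|=1 (t=2), |d|=2 (t=2); sum(t^3 - t) = 12.
        Var[W] = n(n+1)(2n+1)/24 - sum(t^3-t)/48 = 1710/24 - 12/48 = 71.
        z = (W - E[W]) / sqrt(Var[W]) = (14.5 - 22.5) / 8.4261 = -0.9494.
        Two-sided p = 2*Phi(z) = 0.342404.
Step 6: alpha = 0.05. fail to reject H0.

W+ = 14.5, W- = 30.5, W = min = 14.5, p = 0.342404, fail to reject H0.


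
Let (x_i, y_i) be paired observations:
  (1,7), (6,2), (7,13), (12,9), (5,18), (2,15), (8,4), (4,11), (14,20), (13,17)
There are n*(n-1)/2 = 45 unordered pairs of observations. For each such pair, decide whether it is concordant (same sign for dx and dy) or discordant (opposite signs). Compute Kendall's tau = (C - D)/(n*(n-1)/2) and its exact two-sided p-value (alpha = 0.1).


Step 1: Enumerate the 45 unordered pairs (i,j) with i<j and classify each by sign(x_j-x_i) * sign(y_j-y_i).
  (1,2):dx=+5,dy=-5->D; (1,3):dx=+6,dy=+6->C; (1,4):dx=+11,dy=+2->C; (1,5):dx=+4,dy=+11->C
  (1,6):dx=+1,dy=+8->C; (1,7):dx=+7,dy=-3->D; (1,8):dx=+3,dy=+4->C; (1,9):dx=+13,dy=+13->C
  (1,10):dx=+12,dy=+10->C; (2,3):dx=+1,dy=+11->C; (2,4):dx=+6,dy=+7->C; (2,5):dx=-1,dy=+16->D
  (2,6):dx=-4,dy=+13->D; (2,7):dx=+2,dy=+2->C; (2,8):dx=-2,dy=+9->D; (2,9):dx=+8,dy=+18->C
  (2,10):dx=+7,dy=+15->C; (3,4):dx=+5,dy=-4->D; (3,5):dx=-2,dy=+5->D; (3,6):dx=-5,dy=+2->D
  (3,7):dx=+1,dy=-9->D; (3,8):dx=-3,dy=-2->C; (3,9):dx=+7,dy=+7->C; (3,10):dx=+6,dy=+4->C
  (4,5):dx=-7,dy=+9->D; (4,6):dx=-10,dy=+6->D; (4,7):dx=-4,dy=-5->C; (4,8):dx=-8,dy=+2->D
  (4,9):dx=+2,dy=+11->C; (4,10):dx=+1,dy=+8->C; (5,6):dx=-3,dy=-3->C; (5,7):dx=+3,dy=-14->D
  (5,8):dx=-1,dy=-7->C; (5,9):dx=+9,dy=+2->C; (5,10):dx=+8,dy=-1->D; (6,7):dx=+6,dy=-11->D
  (6,8):dx=+2,dy=-4->D; (6,9):dx=+12,dy=+5->C; (6,10):dx=+11,dy=+2->C; (7,8):dx=-4,dy=+7->D
  (7,9):dx=+6,dy=+16->C; (7,10):dx=+5,dy=+13->C; (8,9):dx=+10,dy=+9->C; (8,10):dx=+9,dy=+6->C
  (9,10):dx=-1,dy=-3->C
Step 2: C = 28, D = 17, total pairs = 45.
Step 3: tau = (C - D)/(n(n-1)/2) = (28 - 17)/45 = 0.244444.
Step 4: Exact two-sided p-value (enumerate n! = 3628800 permutations of y under H0): p = 0.380720.
Step 5: alpha = 0.1. fail to reject H0.

tau_b = 0.2444 (C=28, D=17), p = 0.380720, fail to reject H0.


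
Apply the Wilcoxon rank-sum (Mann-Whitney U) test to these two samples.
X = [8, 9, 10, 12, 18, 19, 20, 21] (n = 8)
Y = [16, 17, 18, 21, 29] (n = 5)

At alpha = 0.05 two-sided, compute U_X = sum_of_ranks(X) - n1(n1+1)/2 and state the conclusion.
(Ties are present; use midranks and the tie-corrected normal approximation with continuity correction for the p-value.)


Step 1: Combine and sort all 13 observations; assign midranks.
sorted (value, group): (8,X), (9,X), (10,X), (12,X), (16,Y), (17,Y), (18,X), (18,Y), (19,X), (20,X), (21,X), (21,Y), (29,Y)
ranks: 8->1, 9->2, 10->3, 12->4, 16->5, 17->6, 18->7.5, 18->7.5, 19->9, 20->10, 21->11.5, 21->11.5, 29->13
Step 2: Rank sum for X: R1 = 1 + 2 + 3 + 4 + 7.5 + 9 + 10 + 11.5 = 48.
Step 3: U_X = R1 - n1(n1+1)/2 = 48 - 8*9/2 = 48 - 36 = 12.
       U_Y = n1*n2 - U_X = 40 - 12 = 28.
Step 4: Ties are present, so use the tie-corrected normal approximation (with continuity correction) for the p-value.
Step 5: p-value = 0.270933; compare to alpha = 0.05. fail to reject H0.

U_X = 12, p = 0.270933, fail to reject H0 at alpha = 0.05.


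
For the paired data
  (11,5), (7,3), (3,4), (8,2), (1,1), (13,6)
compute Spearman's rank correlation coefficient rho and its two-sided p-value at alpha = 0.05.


Step 1: Rank x and y separately (midranks; no ties here).
rank(x): 11->5, 7->3, 3->2, 8->4, 1->1, 13->6
rank(y): 5->5, 3->3, 4->4, 2->2, 1->1, 6->6
Step 2: d_i = R_x(i) - R_y(i); compute d_i^2.
  (5-5)^2=0, (3-3)^2=0, (2-4)^2=4, (4-2)^2=4, (1-1)^2=0, (6-6)^2=0
sum(d^2) = 8.
Step 3: rho = 1 - 6*8 / (6*(6^2 - 1)) = 1 - 48/210 = 0.771429.
Step 4: Under H0, t = rho * sqrt((n-2)/(1-rho^2)) = 2.4247 ~ t(4).
Step 5: Two-sided p-value from the t-distribution with 4 df = 0.072397.
Step 6: alpha = 0.05. fail to reject H0.

rho = 0.7714, p = 0.072397, fail to reject H0 at alpha = 0.05.


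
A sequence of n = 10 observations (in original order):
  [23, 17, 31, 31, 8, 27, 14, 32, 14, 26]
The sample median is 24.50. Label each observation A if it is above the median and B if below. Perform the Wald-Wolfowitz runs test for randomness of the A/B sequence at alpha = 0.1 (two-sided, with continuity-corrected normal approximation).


Step 1: Compute median = 24.50; label A = above, B = below.
Labels in order: BBAABABABA  (n_A = 5, n_B = 5)
Step 2: Count runs R = 8.
Step 3: Under H0 (random ordering), E[R] = 2*n_A*n_B/(n_A+n_B) + 1 = 2*5*5/10 + 1 = 6.0000.
        Var[R] = 2*n_A*n_B*(2*n_A*n_B - n_A - n_B) / ((n_A+n_B)^2 * (n_A+n_B-1)) = 2000/900 = 2.2222.
        SD[R] = 1.4907.
Step 4: Continuity-corrected z = (R - 0.5 - E[R]) / SD[R] = (8 - 0.5 - 6.0000) / 1.4907 = 1.0062.
Step 5: Two-sided p-value via normal approximation = 2*(1 - Phi(|z|)) = 0.314305.
Step 6: alpha = 0.1. fail to reject H0.

R = 8, z = 1.0062, p = 0.314305, fail to reject H0.


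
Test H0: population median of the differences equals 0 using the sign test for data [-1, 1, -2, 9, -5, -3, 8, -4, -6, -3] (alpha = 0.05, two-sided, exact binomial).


Step 1: Discard zero differences. Original n = 10; n_eff = number of nonzero differences = 10.
Nonzero differences (with sign): -1, +1, -2, +9, -5, -3, +8, -4, -6, -3
Step 2: Count signs: positive = 3, negative = 7.
Step 3: Under H0: P(positive) = 0.5, so the number of positives S ~ Bin(10, 0.5).
Step 4: Two-sided exact p-value = sum of Bin(10,0.5) probabilities at or below the observed probability = 0.343750.
Step 5: alpha = 0.05. fail to reject H0.

n_eff = 10, pos = 3, neg = 7, p = 0.343750, fail to reject H0.


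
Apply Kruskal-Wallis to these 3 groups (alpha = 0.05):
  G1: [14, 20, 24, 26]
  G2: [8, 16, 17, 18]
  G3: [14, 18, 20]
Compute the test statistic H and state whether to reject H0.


Step 1: Combine all N = 11 observations and assign midranks.
sorted (value, group, rank): (8,G2,1), (14,G1,2.5), (14,G3,2.5), (16,G2,4), (17,G2,5), (18,G2,6.5), (18,G3,6.5), (20,G1,8.5), (20,G3,8.5), (24,G1,10), (26,G1,11)
Step 2: Sum ranks within each group.
R_1 = 32 (n_1 = 4)
R_2 = 16.5 (n_2 = 4)
R_3 = 17.5 (n_3 = 3)
Step 3: H = 12/(N(N+1)) * sum(R_i^2/n_i) - 3(N+1)
     = 12/(11*12) * (32^2/4 + 16.5^2/4 + 17.5^2/3) - 3*12
     = 0.090909 * 426.146 - 36
     = 2.740530.
Step 4: Ties present; correction factor C = 1 - 18/(11^3 - 11) = 0.986364. Corrected H = 2.740530 / 0.986364 = 2.778418.
Step 5: Under H0, H ~ chi^2(2); p-value = 0.249272.
Step 6: alpha = 0.05. fail to reject H0.

H = 2.7784, df = 2, p = 0.249272, fail to reject H0.


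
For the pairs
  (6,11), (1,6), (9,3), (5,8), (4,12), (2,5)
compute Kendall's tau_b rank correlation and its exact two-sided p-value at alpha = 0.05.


Step 1: Enumerate the 15 unordered pairs (i,j) with i<j and classify each by sign(x_j-x_i) * sign(y_j-y_i).
  (1,2):dx=-5,dy=-5->C; (1,3):dx=+3,dy=-8->D; (1,4):dx=-1,dy=-3->C; (1,5):dx=-2,dy=+1->D
  (1,6):dx=-4,dy=-6->C; (2,3):dx=+8,dy=-3->D; (2,4):dx=+4,dy=+2->C; (2,5):dx=+3,dy=+6->C
  (2,6):dx=+1,dy=-1->D; (3,4):dx=-4,dy=+5->D; (3,5):dx=-5,dy=+9->D; (3,6):dx=-7,dy=+2->D
  (4,5):dx=-1,dy=+4->D; (4,6):dx=-3,dy=-3->C; (5,6):dx=-2,dy=-7->C
Step 2: C = 7, D = 8, total pairs = 15.
Step 3: tau = (C - D)/(n(n-1)/2) = (7 - 8)/15 = -0.066667.
Step 4: Exact two-sided p-value (enumerate n! = 720 permutations of y under H0): p = 1.000000.
Step 5: alpha = 0.05. fail to reject H0.

tau_b = -0.0667 (C=7, D=8), p = 1.000000, fail to reject H0.


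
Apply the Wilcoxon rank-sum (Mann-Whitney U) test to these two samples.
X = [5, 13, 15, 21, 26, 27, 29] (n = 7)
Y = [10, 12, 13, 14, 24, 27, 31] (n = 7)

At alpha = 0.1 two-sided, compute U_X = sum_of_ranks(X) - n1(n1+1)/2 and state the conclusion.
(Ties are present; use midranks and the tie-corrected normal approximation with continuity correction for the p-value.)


Step 1: Combine and sort all 14 observations; assign midranks.
sorted (value, group): (5,X), (10,Y), (12,Y), (13,X), (13,Y), (14,Y), (15,X), (21,X), (24,Y), (26,X), (27,X), (27,Y), (29,X), (31,Y)
ranks: 5->1, 10->2, 12->3, 13->4.5, 13->4.5, 14->6, 15->7, 21->8, 24->9, 26->10, 27->11.5, 27->11.5, 29->13, 31->14
Step 2: Rank sum for X: R1 = 1 + 4.5 + 7 + 8 + 10 + 11.5 + 13 = 55.
Step 3: U_X = R1 - n1(n1+1)/2 = 55 - 7*8/2 = 55 - 28 = 27.
       U_Y = n1*n2 - U_X = 49 - 27 = 22.
Step 4: Ties are present, so use the tie-corrected normal approximation (with continuity correction) for the p-value.
Step 5: p-value = 0.797863; compare to alpha = 0.1. fail to reject H0.

U_X = 27, p = 0.797863, fail to reject H0 at alpha = 0.1.


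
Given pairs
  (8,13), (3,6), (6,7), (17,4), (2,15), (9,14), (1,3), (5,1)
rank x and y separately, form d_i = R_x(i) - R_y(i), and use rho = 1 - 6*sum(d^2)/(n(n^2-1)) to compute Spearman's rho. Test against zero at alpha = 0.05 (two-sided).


Step 1: Rank x and y separately (midranks; no ties here).
rank(x): 8->6, 3->3, 6->5, 17->8, 2->2, 9->7, 1->1, 5->4
rank(y): 13->6, 6->4, 7->5, 4->3, 15->8, 14->7, 3->2, 1->1
Step 2: d_i = R_x(i) - R_y(i); compute d_i^2.
  (6-6)^2=0, (3-4)^2=1, (5-5)^2=0, (8-3)^2=25, (2-8)^2=36, (7-7)^2=0, (1-2)^2=1, (4-1)^2=9
sum(d^2) = 72.
Step 3: rho = 1 - 6*72 / (8*(8^2 - 1)) = 1 - 432/504 = 0.142857.
Step 4: Under H0, t = rho * sqrt((n-2)/(1-rho^2)) = 0.3536 ~ t(6).
Step 5: Two-sided p-value from the t-distribution with 6 df = 0.735765.
Step 6: alpha = 0.05. fail to reject H0.

rho = 0.1429, p = 0.735765, fail to reject H0 at alpha = 0.05.


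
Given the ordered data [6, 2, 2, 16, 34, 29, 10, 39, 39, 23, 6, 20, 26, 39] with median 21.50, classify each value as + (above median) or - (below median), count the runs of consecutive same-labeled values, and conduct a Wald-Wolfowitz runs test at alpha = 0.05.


Step 1: Compute median = 21.50; label A = above, B = below.
Labels in order: BBBBAABAAABBAA  (n_A = 7, n_B = 7)
Step 2: Count runs R = 6.
Step 3: Under H0 (random ordering), E[R] = 2*n_A*n_B/(n_A+n_B) + 1 = 2*7*7/14 + 1 = 8.0000.
        Var[R] = 2*n_A*n_B*(2*n_A*n_B - n_A - n_B) / ((n_A+n_B)^2 * (n_A+n_B-1)) = 8232/2548 = 3.2308.
        SD[R] = 1.7974.
Step 4: Continuity-corrected z = (R + 0.5 - E[R]) / SD[R] = (6 + 0.5 - 8.0000) / 1.7974 = -0.8345.
Step 5: Two-sided p-value via normal approximation = 2*(1 - Phi(|z|)) = 0.403986.
Step 6: alpha = 0.05. fail to reject H0.

R = 6, z = -0.8345, p = 0.403986, fail to reject H0.


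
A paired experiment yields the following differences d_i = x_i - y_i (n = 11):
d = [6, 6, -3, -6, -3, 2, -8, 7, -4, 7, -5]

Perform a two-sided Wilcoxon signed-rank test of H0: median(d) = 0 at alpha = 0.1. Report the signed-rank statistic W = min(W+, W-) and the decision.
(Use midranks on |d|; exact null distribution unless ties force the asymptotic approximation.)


Step 1: Drop any zero differences (none here) and take |d_i|.
|d| = [6, 6, 3, 6, 3, 2, 8, 7, 4, 7, 5]
Step 2: Midrank |d_i| (ties get averaged ranks).
ranks: |6|->7, |6|->7, |3|->2.5, |6|->7, |3|->2.5, |2|->1, |8|->11, |7|->9.5, |4|->4, |7|->9.5, |5|->5
Step 3: Attach original signs; sum ranks with positive sign and with negative sign.
W+ = 7 + 7 + 1 + 9.5 + 9.5 = 34
W- = 2.5 + 7 + 2.5 + 11 + 4 + 5 = 32
(Check: W+ + W- = 66 should equal n(n+1)/2 = 66.)
Step 4: Test statistic W = min(W+, W-) = 32.
Step 5: Ties in |d|, so use the tie-corrected normal approximation.
        E[W] = n(n+1)/4 = 11*12/4 = 33.
        Tie groups: |d|=3 (t=2), |d|=6 (t=3), |d|=7 (t=2); sum(t^3 - t) = 36.
        Var[W] = n(n+1)(2n+1)/24 - sum(t^3-t)/48 = 3036/24 - 36/48 = 125.75.
        z = (W - E[W]) / sqrt(Var[W]) = (32 - 33) / 11.2138 = -0.0892.
        Two-sided p = 2*Phi(z) = 0.928942.
Step 6: alpha = 0.1. fail to reject H0.

W+ = 34, W- = 32, W = min = 32, p = 0.928942, fail to reject H0.


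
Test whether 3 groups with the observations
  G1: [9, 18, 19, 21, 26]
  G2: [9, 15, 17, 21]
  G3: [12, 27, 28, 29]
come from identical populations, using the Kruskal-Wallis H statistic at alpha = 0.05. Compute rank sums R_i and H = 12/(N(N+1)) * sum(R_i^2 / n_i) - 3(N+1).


Step 1: Combine all N = 13 observations and assign midranks.
sorted (value, group, rank): (9,G1,1.5), (9,G2,1.5), (12,G3,3), (15,G2,4), (17,G2,5), (18,G1,6), (19,G1,7), (21,G1,8.5), (21,G2,8.5), (26,G1,10), (27,G3,11), (28,G3,12), (29,G3,13)
Step 2: Sum ranks within each group.
R_1 = 33 (n_1 = 5)
R_2 = 19 (n_2 = 4)
R_3 = 39 (n_3 = 4)
Step 3: H = 12/(N(N+1)) * sum(R_i^2/n_i) - 3(N+1)
     = 12/(13*14) * (33^2/5 + 19^2/4 + 39^2/4) - 3*14
     = 0.065934 * 688.3 - 42
     = 3.382418.
Step 4: Ties present; correction factor C = 1 - 12/(13^3 - 13) = 0.994505. Corrected H = 3.382418 / 0.994505 = 3.401105.
Step 5: Under H0, H ~ chi^2(2); p-value = 0.182583.
Step 6: alpha = 0.05. fail to reject H0.

H = 3.4011, df = 2, p = 0.182583, fail to reject H0.


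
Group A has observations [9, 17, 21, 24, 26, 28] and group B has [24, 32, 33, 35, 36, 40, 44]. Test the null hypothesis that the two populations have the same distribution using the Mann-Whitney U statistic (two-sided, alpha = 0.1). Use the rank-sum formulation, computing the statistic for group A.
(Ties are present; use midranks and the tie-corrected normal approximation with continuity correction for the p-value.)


Step 1: Combine and sort all 13 observations; assign midranks.
sorted (value, group): (9,X), (17,X), (21,X), (24,X), (24,Y), (26,X), (28,X), (32,Y), (33,Y), (35,Y), (36,Y), (40,Y), (44,Y)
ranks: 9->1, 17->2, 21->3, 24->4.5, 24->4.5, 26->6, 28->7, 32->8, 33->9, 35->10, 36->11, 40->12, 44->13
Step 2: Rank sum for X: R1 = 1 + 2 + 3 + 4.5 + 6 + 7 = 23.5.
Step 3: U_X = R1 - n1(n1+1)/2 = 23.5 - 6*7/2 = 23.5 - 21 = 2.5.
       U_Y = n1*n2 - U_X = 42 - 2.5 = 39.5.
Step 4: Ties are present, so use the tie-corrected normal approximation (with continuity correction) for the p-value.
Step 5: p-value = 0.010025; compare to alpha = 0.1. reject H0.

U_X = 2.5, p = 0.010025, reject H0 at alpha = 0.1.


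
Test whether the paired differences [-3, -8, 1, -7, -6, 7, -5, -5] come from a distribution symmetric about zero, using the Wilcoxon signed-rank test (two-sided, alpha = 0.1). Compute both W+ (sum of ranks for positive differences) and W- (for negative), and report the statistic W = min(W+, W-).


Step 1: Drop any zero differences (none here) and take |d_i|.
|d| = [3, 8, 1, 7, 6, 7, 5, 5]
Step 2: Midrank |d_i| (ties get averaged ranks).
ranks: |3|->2, |8|->8, |1|->1, |7|->6.5, |6|->5, |7|->6.5, |5|->3.5, |5|->3.5
Step 3: Attach original signs; sum ranks with positive sign and with negative sign.
W+ = 1 + 6.5 = 7.5
W- = 2 + 8 + 6.5 + 5 + 3.5 + 3.5 = 28.5
(Check: W+ + W- = 36 should equal n(n+1)/2 = 36.)
Step 4: Test statistic W = min(W+, W-) = 7.5.
Step 5: Ties in |d|, so use the tie-corrected normal approximation.
        E[W] = n(n+1)/4 = 8*9/4 = 18.
        Tie groups: |d|=5 (t=2), |d|=7 (t=2); sum(t^3 - t) = 12.
        Var[W] = n(n+1)(2n+1)/24 - sum(t^3-t)/48 = 1224/24 - 12/48 = 50.75.
        z = (W - E[W]) / sqrt(Var[W]) = (7.5 - 18) / 7.1239 = -1.4739.
        Two-sided p = 2*Phi(z) = 0.140506.
Step 6: alpha = 0.1. fail to reject H0.

W+ = 7.5, W- = 28.5, W = min = 7.5, p = 0.140506, fail to reject H0.


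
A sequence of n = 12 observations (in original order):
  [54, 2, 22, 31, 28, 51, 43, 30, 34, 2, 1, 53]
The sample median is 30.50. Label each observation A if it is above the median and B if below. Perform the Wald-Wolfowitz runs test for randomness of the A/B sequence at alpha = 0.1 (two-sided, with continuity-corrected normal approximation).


Step 1: Compute median = 30.50; label A = above, B = below.
Labels in order: ABBABAABABBA  (n_A = 6, n_B = 6)
Step 2: Count runs R = 9.
Step 3: Under H0 (random ordering), E[R] = 2*n_A*n_B/(n_A+n_B) + 1 = 2*6*6/12 + 1 = 7.0000.
        Var[R] = 2*n_A*n_B*(2*n_A*n_B - n_A - n_B) / ((n_A+n_B)^2 * (n_A+n_B-1)) = 4320/1584 = 2.7273.
        SD[R] = 1.6514.
Step 4: Continuity-corrected z = (R - 0.5 - E[R]) / SD[R] = (9 - 0.5 - 7.0000) / 1.6514 = 0.9083.
Step 5: Two-sided p-value via normal approximation = 2*(1 - Phi(|z|)) = 0.363722.
Step 6: alpha = 0.1. fail to reject H0.

R = 9, z = 0.9083, p = 0.363722, fail to reject H0.


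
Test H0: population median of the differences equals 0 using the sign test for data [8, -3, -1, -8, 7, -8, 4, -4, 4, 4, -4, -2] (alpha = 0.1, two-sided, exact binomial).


Step 1: Discard zero differences. Original n = 12; n_eff = number of nonzero differences = 12.
Nonzero differences (with sign): +8, -3, -1, -8, +7, -8, +4, -4, +4, +4, -4, -2
Step 2: Count signs: positive = 5, negative = 7.
Step 3: Under H0: P(positive) = 0.5, so the number of positives S ~ Bin(12, 0.5).
Step 4: Two-sided exact p-value = sum of Bin(12,0.5) probabilities at or below the observed probability = 0.774414.
Step 5: alpha = 0.1. fail to reject H0.

n_eff = 12, pos = 5, neg = 7, p = 0.774414, fail to reject H0.


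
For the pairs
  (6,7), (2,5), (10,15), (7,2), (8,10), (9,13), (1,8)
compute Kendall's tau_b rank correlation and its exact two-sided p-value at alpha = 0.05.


Step 1: Enumerate the 21 unordered pairs (i,j) with i<j and classify each by sign(x_j-x_i) * sign(y_j-y_i).
  (1,2):dx=-4,dy=-2->C; (1,3):dx=+4,dy=+8->C; (1,4):dx=+1,dy=-5->D; (1,5):dx=+2,dy=+3->C
  (1,6):dx=+3,dy=+6->C; (1,7):dx=-5,dy=+1->D; (2,3):dx=+8,dy=+10->C; (2,4):dx=+5,dy=-3->D
  (2,5):dx=+6,dy=+5->C; (2,6):dx=+7,dy=+8->C; (2,7):dx=-1,dy=+3->D; (3,4):dx=-3,dy=-13->C
  (3,5):dx=-2,dy=-5->C; (3,6):dx=-1,dy=-2->C; (3,7):dx=-9,dy=-7->C; (4,5):dx=+1,dy=+8->C
  (4,6):dx=+2,dy=+11->C; (4,7):dx=-6,dy=+6->D; (5,6):dx=+1,dy=+3->C; (5,7):dx=-7,dy=-2->C
  (6,7):dx=-8,dy=-5->C
Step 2: C = 16, D = 5, total pairs = 21.
Step 3: tau = (C - D)/(n(n-1)/2) = (16 - 5)/21 = 0.523810.
Step 4: Exact two-sided p-value (enumerate n! = 5040 permutations of y under H0): p = 0.136111.
Step 5: alpha = 0.05. fail to reject H0.

tau_b = 0.5238 (C=16, D=5), p = 0.136111, fail to reject H0.


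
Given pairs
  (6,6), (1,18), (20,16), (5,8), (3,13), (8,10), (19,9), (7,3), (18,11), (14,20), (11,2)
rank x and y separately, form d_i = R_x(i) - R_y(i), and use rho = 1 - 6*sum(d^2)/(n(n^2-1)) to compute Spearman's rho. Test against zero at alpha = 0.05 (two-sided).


Step 1: Rank x and y separately (midranks; no ties here).
rank(x): 6->4, 1->1, 20->11, 5->3, 3->2, 8->6, 19->10, 7->5, 18->9, 14->8, 11->7
rank(y): 6->3, 18->10, 16->9, 8->4, 13->8, 10->6, 9->5, 3->2, 11->7, 20->11, 2->1
Step 2: d_i = R_x(i) - R_y(i); compute d_i^2.
  (4-3)^2=1, (1-10)^2=81, (11-9)^2=4, (3-4)^2=1, (2-8)^2=36, (6-6)^2=0, (10-5)^2=25, (5-2)^2=9, (9-7)^2=4, (8-11)^2=9, (7-1)^2=36
sum(d^2) = 206.
Step 3: rho = 1 - 6*206 / (11*(11^2 - 1)) = 1 - 1236/1320 = 0.063636.
Step 4: Under H0, t = rho * sqrt((n-2)/(1-rho^2)) = 0.1913 ~ t(9).
Step 5: Two-sided p-value from the t-distribution with 9 df = 0.852539.
Step 6: alpha = 0.05. fail to reject H0.

rho = 0.0636, p = 0.852539, fail to reject H0 at alpha = 0.05.


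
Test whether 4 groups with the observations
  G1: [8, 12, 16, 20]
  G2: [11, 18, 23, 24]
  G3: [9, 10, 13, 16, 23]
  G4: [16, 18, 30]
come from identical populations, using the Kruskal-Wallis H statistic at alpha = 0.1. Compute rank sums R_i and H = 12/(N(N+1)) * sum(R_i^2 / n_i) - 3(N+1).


Step 1: Combine all N = 16 observations and assign midranks.
sorted (value, group, rank): (8,G1,1), (9,G3,2), (10,G3,3), (11,G2,4), (12,G1,5), (13,G3,6), (16,G1,8), (16,G3,8), (16,G4,8), (18,G2,10.5), (18,G4,10.5), (20,G1,12), (23,G2,13.5), (23,G3,13.5), (24,G2,15), (30,G4,16)
Step 2: Sum ranks within each group.
R_1 = 26 (n_1 = 4)
R_2 = 43 (n_2 = 4)
R_3 = 32.5 (n_3 = 5)
R_4 = 34.5 (n_4 = 3)
Step 3: H = 12/(N(N+1)) * sum(R_i^2/n_i) - 3(N+1)
     = 12/(16*17) * (26^2/4 + 43^2/4 + 32.5^2/5 + 34.5^2/3) - 3*17
     = 0.044118 * 1239.25 - 51
     = 3.672794.
Step 4: Ties present; correction factor C = 1 - 36/(16^3 - 16) = 0.991176. Corrected H = 3.672794 / 0.991176 = 3.705490.
Step 5: Under H0, H ~ chi^2(3); p-value = 0.295072.
Step 6: alpha = 0.1. fail to reject H0.

H = 3.7055, df = 3, p = 0.295072, fail to reject H0.


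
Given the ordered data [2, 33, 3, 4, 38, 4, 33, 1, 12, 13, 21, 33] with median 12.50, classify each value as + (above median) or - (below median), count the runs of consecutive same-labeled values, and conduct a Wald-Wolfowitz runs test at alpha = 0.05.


Step 1: Compute median = 12.50; label A = above, B = below.
Labels in order: BABBABABBAAA  (n_A = 6, n_B = 6)
Step 2: Count runs R = 8.
Step 3: Under H0 (random ordering), E[R] = 2*n_A*n_B/(n_A+n_B) + 1 = 2*6*6/12 + 1 = 7.0000.
        Var[R] = 2*n_A*n_B*(2*n_A*n_B - n_A - n_B) / ((n_A+n_B)^2 * (n_A+n_B-1)) = 4320/1584 = 2.7273.
        SD[R] = 1.6514.
Step 4: Continuity-corrected z = (R - 0.5 - E[R]) / SD[R] = (8 - 0.5 - 7.0000) / 1.6514 = 0.3028.
Step 5: Two-sided p-value via normal approximation = 2*(1 - Phi(|z|)) = 0.762069.
Step 6: alpha = 0.05. fail to reject H0.

R = 8, z = 0.3028, p = 0.762069, fail to reject H0.


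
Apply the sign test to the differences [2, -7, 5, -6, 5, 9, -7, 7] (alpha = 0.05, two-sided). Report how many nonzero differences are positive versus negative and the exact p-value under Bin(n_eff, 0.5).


Step 1: Discard zero differences. Original n = 8; n_eff = number of nonzero differences = 8.
Nonzero differences (with sign): +2, -7, +5, -6, +5, +9, -7, +7
Step 2: Count signs: positive = 5, negative = 3.
Step 3: Under H0: P(positive) = 0.5, so the number of positives S ~ Bin(8, 0.5).
Step 4: Two-sided exact p-value = sum of Bin(8,0.5) probabilities at or below the observed probability = 0.726562.
Step 5: alpha = 0.05. fail to reject H0.

n_eff = 8, pos = 5, neg = 3, p = 0.726562, fail to reject H0.


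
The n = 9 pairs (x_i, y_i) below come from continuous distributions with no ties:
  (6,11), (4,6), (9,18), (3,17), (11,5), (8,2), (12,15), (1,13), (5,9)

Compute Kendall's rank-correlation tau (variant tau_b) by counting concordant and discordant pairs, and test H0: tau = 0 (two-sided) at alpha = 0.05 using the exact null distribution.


Step 1: Enumerate the 36 unordered pairs (i,j) with i<j and classify each by sign(x_j-x_i) * sign(y_j-y_i).
  (1,2):dx=-2,dy=-5->C; (1,3):dx=+3,dy=+7->C; (1,4):dx=-3,dy=+6->D; (1,5):dx=+5,dy=-6->D
  (1,6):dx=+2,dy=-9->D; (1,7):dx=+6,dy=+4->C; (1,8):dx=-5,dy=+2->D; (1,9):dx=-1,dy=-2->C
  (2,3):dx=+5,dy=+12->C; (2,4):dx=-1,dy=+11->D; (2,5):dx=+7,dy=-1->D; (2,6):dx=+4,dy=-4->D
  (2,7):dx=+8,dy=+9->C; (2,8):dx=-3,dy=+7->D; (2,9):dx=+1,dy=+3->C; (3,4):dx=-6,dy=-1->C
  (3,5):dx=+2,dy=-13->D; (3,6):dx=-1,dy=-16->C; (3,7):dx=+3,dy=-3->D; (3,8):dx=-8,dy=-5->C
  (3,9):dx=-4,dy=-9->C; (4,5):dx=+8,dy=-12->D; (4,6):dx=+5,dy=-15->D; (4,7):dx=+9,dy=-2->D
  (4,8):dx=-2,dy=-4->C; (4,9):dx=+2,dy=-8->D; (5,6):dx=-3,dy=-3->C; (5,7):dx=+1,dy=+10->C
  (5,8):dx=-10,dy=+8->D; (5,9):dx=-6,dy=+4->D; (6,7):dx=+4,dy=+13->C; (6,8):dx=-7,dy=+11->D
  (6,9):dx=-3,dy=+7->D; (7,8):dx=-11,dy=-2->C; (7,9):dx=-7,dy=-6->C; (8,9):dx=+4,dy=-4->D
Step 2: C = 17, D = 19, total pairs = 36.
Step 3: tau = (C - D)/(n(n-1)/2) = (17 - 19)/36 = -0.055556.
Step 4: Exact two-sided p-value (enumerate n! = 362880 permutations of y under H0): p = 0.919455.
Step 5: alpha = 0.05. fail to reject H0.

tau_b = -0.0556 (C=17, D=19), p = 0.919455, fail to reject H0.


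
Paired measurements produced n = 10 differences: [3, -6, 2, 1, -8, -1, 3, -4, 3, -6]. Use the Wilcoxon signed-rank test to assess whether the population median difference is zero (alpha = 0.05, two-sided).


Step 1: Drop any zero differences (none here) and take |d_i|.
|d| = [3, 6, 2, 1, 8, 1, 3, 4, 3, 6]
Step 2: Midrank |d_i| (ties get averaged ranks).
ranks: |3|->5, |6|->8.5, |2|->3, |1|->1.5, |8|->10, |1|->1.5, |3|->5, |4|->7, |3|->5, |6|->8.5
Step 3: Attach original signs; sum ranks with positive sign and with negative sign.
W+ = 5 + 3 + 1.5 + 5 + 5 = 19.5
W- = 8.5 + 10 + 1.5 + 7 + 8.5 = 35.5
(Check: W+ + W- = 55 should equal n(n+1)/2 = 55.)
Step 4: Test statistic W = min(W+, W-) = 19.5.
Step 5: Ties in |d|, so use the tie-corrected normal approximation.
        E[W] = n(n+1)/4 = 10*11/4 = 27.5.
        Tie groups: |d|=1 (t=2), |d|=3 (t=3), |d|=6 (t=2); sum(t^3 - t) = 36.
        Var[W] = n(n+1)(2n+1)/24 - sum(t^3-t)/48 = 2310/24 - 36/48 = 95.5.
        z = (W - E[W]) / sqrt(Var[W]) = (19.5 - 27.5) / 9.7724 = -0.8186.
        Two-sided p = 2*Phi(z) = 0.412997.
Step 6: alpha = 0.05. fail to reject H0.

W+ = 19.5, W- = 35.5, W = min = 19.5, p = 0.412997, fail to reject H0.


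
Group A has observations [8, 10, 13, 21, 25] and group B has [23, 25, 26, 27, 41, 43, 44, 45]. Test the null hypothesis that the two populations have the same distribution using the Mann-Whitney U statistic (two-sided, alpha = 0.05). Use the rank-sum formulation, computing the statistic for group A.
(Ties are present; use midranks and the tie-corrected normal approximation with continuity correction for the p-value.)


Step 1: Combine and sort all 13 observations; assign midranks.
sorted (value, group): (8,X), (10,X), (13,X), (21,X), (23,Y), (25,X), (25,Y), (26,Y), (27,Y), (41,Y), (43,Y), (44,Y), (45,Y)
ranks: 8->1, 10->2, 13->3, 21->4, 23->5, 25->6.5, 25->6.5, 26->8, 27->9, 41->10, 43->11, 44->12, 45->13
Step 2: Rank sum for X: R1 = 1 + 2 + 3 + 4 + 6.5 = 16.5.
Step 3: U_X = R1 - n1(n1+1)/2 = 16.5 - 5*6/2 = 16.5 - 15 = 1.5.
       U_Y = n1*n2 - U_X = 40 - 1.5 = 38.5.
Step 4: Ties are present, so use the tie-corrected normal approximation (with continuity correction) for the p-value.
Step 5: p-value = 0.008326; compare to alpha = 0.05. reject H0.

U_X = 1.5, p = 0.008326, reject H0 at alpha = 0.05.


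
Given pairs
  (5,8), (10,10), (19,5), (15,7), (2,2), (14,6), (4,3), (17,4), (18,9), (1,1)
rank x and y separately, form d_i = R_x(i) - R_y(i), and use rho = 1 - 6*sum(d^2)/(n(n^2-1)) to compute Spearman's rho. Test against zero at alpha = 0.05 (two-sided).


Step 1: Rank x and y separately (midranks; no ties here).
rank(x): 5->4, 10->5, 19->10, 15->7, 2->2, 14->6, 4->3, 17->8, 18->9, 1->1
rank(y): 8->8, 10->10, 5->5, 7->7, 2->2, 6->6, 3->3, 4->4, 9->9, 1->1
Step 2: d_i = R_x(i) - R_y(i); compute d_i^2.
  (4-8)^2=16, (5-10)^2=25, (10-5)^2=25, (7-7)^2=0, (2-2)^2=0, (6-6)^2=0, (3-3)^2=0, (8-4)^2=16, (9-9)^2=0, (1-1)^2=0
sum(d^2) = 82.
Step 3: rho = 1 - 6*82 / (10*(10^2 - 1)) = 1 - 492/990 = 0.503030.
Step 4: Under H0, t = rho * sqrt((n-2)/(1-rho^2)) = 1.6462 ~ t(8).
Step 5: Two-sided p-value from the t-distribution with 8 df = 0.138334.
Step 6: alpha = 0.05. fail to reject H0.

rho = 0.5030, p = 0.138334, fail to reject H0 at alpha = 0.05.


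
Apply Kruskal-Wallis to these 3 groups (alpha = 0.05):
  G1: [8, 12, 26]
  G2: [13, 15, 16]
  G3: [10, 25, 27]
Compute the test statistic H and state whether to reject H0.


Step 1: Combine all N = 9 observations and assign midranks.
sorted (value, group, rank): (8,G1,1), (10,G3,2), (12,G1,3), (13,G2,4), (15,G2,5), (16,G2,6), (25,G3,7), (26,G1,8), (27,G3,9)
Step 2: Sum ranks within each group.
R_1 = 12 (n_1 = 3)
R_2 = 15 (n_2 = 3)
R_3 = 18 (n_3 = 3)
Step 3: H = 12/(N(N+1)) * sum(R_i^2/n_i) - 3(N+1)
     = 12/(9*10) * (12^2/3 + 15^2/3 + 18^2/3) - 3*10
     = 0.133333 * 231 - 30
     = 0.800000.
Step 4: No ties, so H is used without correction.
Step 5: Under H0, H ~ chi^2(2); p-value = 0.670320.
Step 6: alpha = 0.05. fail to reject H0.

H = 0.8000, df = 2, p = 0.670320, fail to reject H0.


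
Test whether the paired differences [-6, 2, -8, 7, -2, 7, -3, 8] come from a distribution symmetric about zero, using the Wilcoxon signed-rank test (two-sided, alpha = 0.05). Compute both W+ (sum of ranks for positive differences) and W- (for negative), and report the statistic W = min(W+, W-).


Step 1: Drop any zero differences (none here) and take |d_i|.
|d| = [6, 2, 8, 7, 2, 7, 3, 8]
Step 2: Midrank |d_i| (ties get averaged ranks).
ranks: |6|->4, |2|->1.5, |8|->7.5, |7|->5.5, |2|->1.5, |7|->5.5, |3|->3, |8|->7.5
Step 3: Attach original signs; sum ranks with positive sign and with negative sign.
W+ = 1.5 + 5.5 + 5.5 + 7.5 = 20
W- = 4 + 7.5 + 1.5 + 3 = 16
(Check: W+ + W- = 36 should equal n(n+1)/2 = 36.)
Step 4: Test statistic W = min(W+, W-) = 16.
Step 5: Ties in |d|, so use the tie-corrected normal approximation.
        E[W] = n(n+1)/4 = 8*9/4 = 18.
        Tie groups: |d|=2 (t=2), |d|=7 (t=2), |d|=8 (t=2); sum(t^3 - t) = 18.
        Var[W] = n(n+1)(2n+1)/24 - sum(t^3-t)/48 = 1224/24 - 18/48 = 50.625.
        z = (W - E[W]) / sqrt(Var[W]) = (16 - 18) / 7.1151 = -0.2811.
        Two-sided p = 2*Phi(z) = 0.778640.
Step 6: alpha = 0.05. fail to reject H0.

W+ = 20, W- = 16, W = min = 16, p = 0.778640, fail to reject H0.


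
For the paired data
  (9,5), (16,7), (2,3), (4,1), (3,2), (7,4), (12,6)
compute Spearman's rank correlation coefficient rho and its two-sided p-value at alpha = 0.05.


Step 1: Rank x and y separately (midranks; no ties here).
rank(x): 9->5, 16->7, 2->1, 4->3, 3->2, 7->4, 12->6
rank(y): 5->5, 7->7, 3->3, 1->1, 2->2, 4->4, 6->6
Step 2: d_i = R_x(i) - R_y(i); compute d_i^2.
  (5-5)^2=0, (7-7)^2=0, (1-3)^2=4, (3-1)^2=4, (2-2)^2=0, (4-4)^2=0, (6-6)^2=0
sum(d^2) = 8.
Step 3: rho = 1 - 6*8 / (7*(7^2 - 1)) = 1 - 48/336 = 0.857143.
Step 4: Under H0, t = rho * sqrt((n-2)/(1-rho^2)) = 3.7210 ~ t(5).
Step 5: Two-sided p-value from the t-distribution with 5 df = 0.013697.
Step 6: alpha = 0.05. reject H0.

rho = 0.8571, p = 0.013697, reject H0 at alpha = 0.05.


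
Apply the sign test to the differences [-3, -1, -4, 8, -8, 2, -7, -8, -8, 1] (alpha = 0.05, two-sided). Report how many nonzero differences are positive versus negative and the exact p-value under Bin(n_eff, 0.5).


Step 1: Discard zero differences. Original n = 10; n_eff = number of nonzero differences = 10.
Nonzero differences (with sign): -3, -1, -4, +8, -8, +2, -7, -8, -8, +1
Step 2: Count signs: positive = 3, negative = 7.
Step 3: Under H0: P(positive) = 0.5, so the number of positives S ~ Bin(10, 0.5).
Step 4: Two-sided exact p-value = sum of Bin(10,0.5) probabilities at or below the observed probability = 0.343750.
Step 5: alpha = 0.05. fail to reject H0.

n_eff = 10, pos = 3, neg = 7, p = 0.343750, fail to reject H0.


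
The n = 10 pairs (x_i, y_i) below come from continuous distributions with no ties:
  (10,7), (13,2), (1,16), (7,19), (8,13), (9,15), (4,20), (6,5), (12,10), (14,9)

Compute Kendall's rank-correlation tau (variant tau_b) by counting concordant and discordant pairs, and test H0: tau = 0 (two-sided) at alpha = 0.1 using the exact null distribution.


Step 1: Enumerate the 45 unordered pairs (i,j) with i<j and classify each by sign(x_j-x_i) * sign(y_j-y_i).
  (1,2):dx=+3,dy=-5->D; (1,3):dx=-9,dy=+9->D; (1,4):dx=-3,dy=+12->D; (1,5):dx=-2,dy=+6->D
  (1,6):dx=-1,dy=+8->D; (1,7):dx=-6,dy=+13->D; (1,8):dx=-4,dy=-2->C; (1,9):dx=+2,dy=+3->C
  (1,10):dx=+4,dy=+2->C; (2,3):dx=-12,dy=+14->D; (2,4):dx=-6,dy=+17->D; (2,5):dx=-5,dy=+11->D
  (2,6):dx=-4,dy=+13->D; (2,7):dx=-9,dy=+18->D; (2,8):dx=-7,dy=+3->D; (2,9):dx=-1,dy=+8->D
  (2,10):dx=+1,dy=+7->C; (3,4):dx=+6,dy=+3->C; (3,5):dx=+7,dy=-3->D; (3,6):dx=+8,dy=-1->D
  (3,7):dx=+3,dy=+4->C; (3,8):dx=+5,dy=-11->D; (3,9):dx=+11,dy=-6->D; (3,10):dx=+13,dy=-7->D
  (4,5):dx=+1,dy=-6->D; (4,6):dx=+2,dy=-4->D; (4,7):dx=-3,dy=+1->D; (4,8):dx=-1,dy=-14->C
  (4,9):dx=+5,dy=-9->D; (4,10):dx=+7,dy=-10->D; (5,6):dx=+1,dy=+2->C; (5,7):dx=-4,dy=+7->D
  (5,8):dx=-2,dy=-8->C; (5,9):dx=+4,dy=-3->D; (5,10):dx=+6,dy=-4->D; (6,7):dx=-5,dy=+5->D
  (6,8):dx=-3,dy=-10->C; (6,9):dx=+3,dy=-5->D; (6,10):dx=+5,dy=-6->D; (7,8):dx=+2,dy=-15->D
  (7,9):dx=+8,dy=-10->D; (7,10):dx=+10,dy=-11->D; (8,9):dx=+6,dy=+5->C; (8,10):dx=+8,dy=+4->C
  (9,10):dx=+2,dy=-1->D
Step 2: C = 12, D = 33, total pairs = 45.
Step 3: tau = (C - D)/(n(n-1)/2) = (12 - 33)/45 = -0.466667.
Step 4: Exact two-sided p-value (enumerate n! = 3628800 permutations of y under H0): p = 0.072550.
Step 5: alpha = 0.1. reject H0.

tau_b = -0.4667 (C=12, D=33), p = 0.072550, reject H0.


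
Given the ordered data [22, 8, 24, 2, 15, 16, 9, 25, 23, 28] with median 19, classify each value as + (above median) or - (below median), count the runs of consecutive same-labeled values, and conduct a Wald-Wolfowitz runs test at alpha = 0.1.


Step 1: Compute median = 19; label A = above, B = below.
Labels in order: ABABBBBAAA  (n_A = 5, n_B = 5)
Step 2: Count runs R = 5.
Step 3: Under H0 (random ordering), E[R] = 2*n_A*n_B/(n_A+n_B) + 1 = 2*5*5/10 + 1 = 6.0000.
        Var[R] = 2*n_A*n_B*(2*n_A*n_B - n_A - n_B) / ((n_A+n_B)^2 * (n_A+n_B-1)) = 2000/900 = 2.2222.
        SD[R] = 1.4907.
Step 4: Continuity-corrected z = (R + 0.5 - E[R]) / SD[R] = (5 + 0.5 - 6.0000) / 1.4907 = -0.3354.
Step 5: Two-sided p-value via normal approximation = 2*(1 - Phi(|z|)) = 0.737316.
Step 6: alpha = 0.1. fail to reject H0.

R = 5, z = -0.3354, p = 0.737316, fail to reject H0.


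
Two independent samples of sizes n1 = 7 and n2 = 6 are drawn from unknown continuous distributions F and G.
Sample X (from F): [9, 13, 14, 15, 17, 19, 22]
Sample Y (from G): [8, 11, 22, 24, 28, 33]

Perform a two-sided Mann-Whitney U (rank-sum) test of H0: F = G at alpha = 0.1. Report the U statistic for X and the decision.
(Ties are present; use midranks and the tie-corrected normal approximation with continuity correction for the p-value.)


Step 1: Combine and sort all 13 observations; assign midranks.
sorted (value, group): (8,Y), (9,X), (11,Y), (13,X), (14,X), (15,X), (17,X), (19,X), (22,X), (22,Y), (24,Y), (28,Y), (33,Y)
ranks: 8->1, 9->2, 11->3, 13->4, 14->5, 15->6, 17->7, 19->8, 22->9.5, 22->9.5, 24->11, 28->12, 33->13
Step 2: Rank sum for X: R1 = 2 + 4 + 5 + 6 + 7 + 8 + 9.5 = 41.5.
Step 3: U_X = R1 - n1(n1+1)/2 = 41.5 - 7*8/2 = 41.5 - 28 = 13.5.
       U_Y = n1*n2 - U_X = 42 - 13.5 = 28.5.
Step 4: Ties are present, so use the tie-corrected normal approximation (with continuity correction) for the p-value.
Step 5: p-value = 0.316645; compare to alpha = 0.1. fail to reject H0.

U_X = 13.5, p = 0.316645, fail to reject H0 at alpha = 0.1.


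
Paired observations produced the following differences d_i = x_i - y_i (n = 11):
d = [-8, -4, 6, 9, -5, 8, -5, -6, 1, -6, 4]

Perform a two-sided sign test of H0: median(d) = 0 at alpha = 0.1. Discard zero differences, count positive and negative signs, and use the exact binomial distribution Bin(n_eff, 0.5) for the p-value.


Step 1: Discard zero differences. Original n = 11; n_eff = number of nonzero differences = 11.
Nonzero differences (with sign): -8, -4, +6, +9, -5, +8, -5, -6, +1, -6, +4
Step 2: Count signs: positive = 5, negative = 6.
Step 3: Under H0: P(positive) = 0.5, so the number of positives S ~ Bin(11, 0.5).
Step 4: Two-sided exact p-value = sum of Bin(11,0.5) probabilities at or below the observed probability = 1.000000.
Step 5: alpha = 0.1. fail to reject H0.

n_eff = 11, pos = 5, neg = 6, p = 1.000000, fail to reject H0.


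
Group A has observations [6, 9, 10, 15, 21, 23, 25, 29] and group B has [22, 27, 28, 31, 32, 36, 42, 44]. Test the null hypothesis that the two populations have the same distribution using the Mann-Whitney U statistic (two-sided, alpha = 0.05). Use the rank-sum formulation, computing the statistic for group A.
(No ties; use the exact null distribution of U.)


Step 1: Combine and sort all 16 observations; assign midranks.
sorted (value, group): (6,X), (9,X), (10,X), (15,X), (21,X), (22,Y), (23,X), (25,X), (27,Y), (28,Y), (29,X), (31,Y), (32,Y), (36,Y), (42,Y), (44,Y)
ranks: 6->1, 9->2, 10->3, 15->4, 21->5, 22->6, 23->7, 25->8, 27->9, 28->10, 29->11, 31->12, 32->13, 36->14, 42->15, 44->16
Step 2: Rank sum for X: R1 = 1 + 2 + 3 + 4 + 5 + 7 + 8 + 11 = 41.
Step 3: U_X = R1 - n1(n1+1)/2 = 41 - 8*9/2 = 41 - 36 = 5.
       U_Y = n1*n2 - U_X = 64 - 5 = 59.
Step 4: No ties, so the exact null distribution of U (based on enumerating the C(16,8) = 12870 equally likely rank assignments) gives the two-sided p-value.
Step 5: p-value = 0.002953; compare to alpha = 0.05. reject H0.

U_X = 5, p = 0.002953, reject H0 at alpha = 0.05.


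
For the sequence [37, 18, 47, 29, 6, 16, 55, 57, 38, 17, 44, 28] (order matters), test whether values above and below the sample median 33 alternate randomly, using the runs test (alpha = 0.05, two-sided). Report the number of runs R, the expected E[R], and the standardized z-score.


Step 1: Compute median = 33; label A = above, B = below.
Labels in order: ABABBBAAABAB  (n_A = 6, n_B = 6)
Step 2: Count runs R = 8.
Step 3: Under H0 (random ordering), E[R] = 2*n_A*n_B/(n_A+n_B) + 1 = 2*6*6/12 + 1 = 7.0000.
        Var[R] = 2*n_A*n_B*(2*n_A*n_B - n_A - n_B) / ((n_A+n_B)^2 * (n_A+n_B-1)) = 4320/1584 = 2.7273.
        SD[R] = 1.6514.
Step 4: Continuity-corrected z = (R - 0.5 - E[R]) / SD[R] = (8 - 0.5 - 7.0000) / 1.6514 = 0.3028.
Step 5: Two-sided p-value via normal approximation = 2*(1 - Phi(|z|)) = 0.762069.
Step 6: alpha = 0.05. fail to reject H0.

R = 8, z = 0.3028, p = 0.762069, fail to reject H0.


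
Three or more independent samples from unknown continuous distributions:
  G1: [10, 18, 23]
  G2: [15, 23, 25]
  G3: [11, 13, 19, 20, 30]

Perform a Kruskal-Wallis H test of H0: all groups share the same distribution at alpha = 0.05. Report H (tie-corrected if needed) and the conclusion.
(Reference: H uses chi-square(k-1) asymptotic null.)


Step 1: Combine all N = 11 observations and assign midranks.
sorted (value, group, rank): (10,G1,1), (11,G3,2), (13,G3,3), (15,G2,4), (18,G1,5), (19,G3,6), (20,G3,7), (23,G1,8.5), (23,G2,8.5), (25,G2,10), (30,G3,11)
Step 2: Sum ranks within each group.
R_1 = 14.5 (n_1 = 3)
R_2 = 22.5 (n_2 = 3)
R_3 = 29 (n_3 = 5)
Step 3: H = 12/(N(N+1)) * sum(R_i^2/n_i) - 3(N+1)
     = 12/(11*12) * (14.5^2/3 + 22.5^2/3 + 29^2/5) - 3*12
     = 0.090909 * 407.033 - 36
     = 1.003030.
Step 4: Ties present; correction factor C = 1 - 6/(11^3 - 11) = 0.995455. Corrected H = 1.003030 / 0.995455 = 1.007610.
Step 5: Under H0, H ~ chi^2(2); p-value = 0.604227.
Step 6: alpha = 0.05. fail to reject H0.

H = 1.0076, df = 2, p = 0.604227, fail to reject H0.


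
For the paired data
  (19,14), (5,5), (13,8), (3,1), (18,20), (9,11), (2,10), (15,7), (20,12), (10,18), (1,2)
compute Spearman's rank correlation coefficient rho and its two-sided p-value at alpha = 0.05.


Step 1: Rank x and y separately (midranks; no ties here).
rank(x): 19->10, 5->4, 13->7, 3->3, 18->9, 9->5, 2->2, 15->8, 20->11, 10->6, 1->1
rank(y): 14->9, 5->3, 8->5, 1->1, 20->11, 11->7, 10->6, 7->4, 12->8, 18->10, 2->2
Step 2: d_i = R_x(i) - R_y(i); compute d_i^2.
  (10-9)^2=1, (4-3)^2=1, (7-5)^2=4, (3-1)^2=4, (9-11)^2=4, (5-7)^2=4, (2-6)^2=16, (8-4)^2=16, (11-8)^2=9, (6-10)^2=16, (1-2)^2=1
sum(d^2) = 76.
Step 3: rho = 1 - 6*76 / (11*(11^2 - 1)) = 1 - 456/1320 = 0.654545.
Step 4: Under H0, t = rho * sqrt((n-2)/(1-rho^2)) = 2.5973 ~ t(9).
Step 5: Two-sided p-value from the t-distribution with 9 df = 0.028865.
Step 6: alpha = 0.05. reject H0.

rho = 0.6545, p = 0.028865, reject H0 at alpha = 0.05.


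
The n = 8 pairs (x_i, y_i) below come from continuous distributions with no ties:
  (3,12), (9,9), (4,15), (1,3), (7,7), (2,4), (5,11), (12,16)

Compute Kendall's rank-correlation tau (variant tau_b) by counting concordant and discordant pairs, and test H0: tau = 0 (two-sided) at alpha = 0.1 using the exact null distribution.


Step 1: Enumerate the 28 unordered pairs (i,j) with i<j and classify each by sign(x_j-x_i) * sign(y_j-y_i).
  (1,2):dx=+6,dy=-3->D; (1,3):dx=+1,dy=+3->C; (1,4):dx=-2,dy=-9->C; (1,5):dx=+4,dy=-5->D
  (1,6):dx=-1,dy=-8->C; (1,7):dx=+2,dy=-1->D; (1,8):dx=+9,dy=+4->C; (2,3):dx=-5,dy=+6->D
  (2,4):dx=-8,dy=-6->C; (2,5):dx=-2,dy=-2->C; (2,6):dx=-7,dy=-5->C; (2,7):dx=-4,dy=+2->D
  (2,8):dx=+3,dy=+7->C; (3,4):dx=-3,dy=-12->C; (3,5):dx=+3,dy=-8->D; (3,6):dx=-2,dy=-11->C
  (3,7):dx=+1,dy=-4->D; (3,8):dx=+8,dy=+1->C; (4,5):dx=+6,dy=+4->C; (4,6):dx=+1,dy=+1->C
  (4,7):dx=+4,dy=+8->C; (4,8):dx=+11,dy=+13->C; (5,6):dx=-5,dy=-3->C; (5,7):dx=-2,dy=+4->D
  (5,8):dx=+5,dy=+9->C; (6,7):dx=+3,dy=+7->C; (6,8):dx=+10,dy=+12->C; (7,8):dx=+7,dy=+5->C
Step 2: C = 20, D = 8, total pairs = 28.
Step 3: tau = (C - D)/(n(n-1)/2) = (20 - 8)/28 = 0.428571.
Step 4: Exact two-sided p-value (enumerate n! = 40320 permutations of y under H0): p = 0.178869.
Step 5: alpha = 0.1. fail to reject H0.

tau_b = 0.4286 (C=20, D=8), p = 0.178869, fail to reject H0.
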